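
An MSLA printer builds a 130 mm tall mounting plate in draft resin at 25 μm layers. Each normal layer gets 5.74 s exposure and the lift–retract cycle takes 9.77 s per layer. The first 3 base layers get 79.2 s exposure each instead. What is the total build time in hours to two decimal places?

22.46 hours

Layer count = ceil(130 / 0.025) = 5200.
Burn-in layers = 3 × (79.2 + 9.77), so 266.91 s.
Remaining layers: 5197 × (5.74 + 9.77) → 80605.47 s.
Total = 266.91 + 80605.47 = 80872.38 s = 22.46 hours.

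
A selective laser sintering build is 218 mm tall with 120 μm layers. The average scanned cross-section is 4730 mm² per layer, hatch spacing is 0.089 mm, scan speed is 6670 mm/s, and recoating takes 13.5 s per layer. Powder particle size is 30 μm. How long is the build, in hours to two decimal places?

Layers = ⌈218/0.12⌉ = 1817.
Scan path per layer: 4730 / 0.089 → 53146.1 mm.
Per-layer scan time: 53146.1 / 6670 → 7.9679 s.
Per-layer time = 7.9679 + 13.5, so 21.4679 s.
1817 layers × 21.4679 s/layer = 39007.1743 s, i.e. 10.84 hours.

10.84 hours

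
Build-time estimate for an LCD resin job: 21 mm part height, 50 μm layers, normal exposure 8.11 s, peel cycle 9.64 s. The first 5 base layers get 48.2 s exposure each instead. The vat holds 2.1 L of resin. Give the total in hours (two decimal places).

Layers = ⌈21/0.05⌉ = 420.
Burn-in layers: 5 × (48.2 + 9.64) → 289.2 s.
Regular layers = 415 × (8.11 + 9.64) = 7366.25 s.
Sum: 289.2 + 7366.25 = 7655.45 s → 2.13 hours.

2.13 hours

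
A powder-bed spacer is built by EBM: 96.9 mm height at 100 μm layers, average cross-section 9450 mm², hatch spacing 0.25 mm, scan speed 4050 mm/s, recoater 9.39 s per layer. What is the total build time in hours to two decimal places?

5.04 hours

Layer count = ceil(96.9 / 0.1) = 969.
Hatch length per layer: 9450 / 0.25 → 37800 mm.
Beam time per layer = 37800 / 4050 = 9.3333 s.
Layer cycle = 9.3333 + 9.39 = 18.7233 s.
Build time = 969 × 18.7233 = 18142.8777 s = 5.04 hours.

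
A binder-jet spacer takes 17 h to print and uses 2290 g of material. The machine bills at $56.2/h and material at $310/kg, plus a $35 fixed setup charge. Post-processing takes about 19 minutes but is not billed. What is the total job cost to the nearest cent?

$1700.30

Machine cost = 56.2 × 17, so $955.40.
Material cost: 310 × 2290/1000 → $709.90.
Total = 955.40 + 709.90 + 35 = $1700.30.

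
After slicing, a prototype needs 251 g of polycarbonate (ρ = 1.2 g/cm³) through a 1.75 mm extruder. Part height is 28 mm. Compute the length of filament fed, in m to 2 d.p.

86.96 m

Volume = 251 g / 1.2 g·cm⁻³ = 209.1667 cm³ = 209166.7 mm³.
A = π r² = π × 0.875² = 2.4053 mm².
Length = 209166.7 / 2.4053 = 86960.75 mm = 86.96 m.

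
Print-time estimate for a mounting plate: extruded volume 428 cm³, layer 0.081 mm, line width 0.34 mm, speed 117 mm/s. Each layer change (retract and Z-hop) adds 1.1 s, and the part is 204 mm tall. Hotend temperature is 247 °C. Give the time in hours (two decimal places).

Line area = 0.081 × 0.34, so 0.02754 mm².
Toolpath length = 428 cm³ / 0.02754 mm² = 428000 / 0.02754 = 15541031.2 mm.
Print-move time = 15541031.2 / 117 = 132829.3 s.
Layer count = ceil(204 / 0.081) = 2519.
Z-hop total = 2519 × 1.1, so 2770.9 s.
Altogether 132829.3 + 2770.9 = 135600.2 s, i.e. 37.67 hours.

37.67 hours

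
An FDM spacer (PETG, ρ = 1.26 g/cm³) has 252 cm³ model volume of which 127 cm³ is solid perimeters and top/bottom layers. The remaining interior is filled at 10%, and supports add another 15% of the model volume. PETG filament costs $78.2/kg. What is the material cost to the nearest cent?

$17.47

Infill region: 252 − 127 → 125 cm³.
Deposited infill: 0.10 × 125 → 12.5 cm³.
Support: 0.15 × 252 → 37.8 cm³.
Total extruded = 127 + 12.5 + 37.8 = 177.3 cm³.
Mass = 177.3 × 1.26, so 223.398 g.
Cost = 223.398 g / 1000 × $78.2/kg = $17.47.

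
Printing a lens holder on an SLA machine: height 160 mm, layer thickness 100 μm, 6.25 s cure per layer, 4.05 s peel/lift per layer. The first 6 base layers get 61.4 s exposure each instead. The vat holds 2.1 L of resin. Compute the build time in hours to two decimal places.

4.67 hours

Number of layers: 160 / 0.1 → 1600 (rounded up).
Burn-in layers = 6 × (61.4 + 4.05) = 392.7 s.
Regular layers: 1594 × (6.25 + 4.05) → 16418.2 s.
Total = 392.7 + 16418.2 = 16810.9 s = 4.67 hours.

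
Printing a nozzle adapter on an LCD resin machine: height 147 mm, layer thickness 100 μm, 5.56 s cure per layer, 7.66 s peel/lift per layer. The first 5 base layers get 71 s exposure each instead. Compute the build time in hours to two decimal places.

5.49 hours

Layer count = ceil(147 / 0.1) = 1470.
Base layers = 5 × (71 + 7.66), so 393.3 s.
Remaining layers = 1465 × (5.56 + 7.66) = 19367.3 s.
Total = 393.3 + 19367.3 = 19760.6 s = 5.49 hours.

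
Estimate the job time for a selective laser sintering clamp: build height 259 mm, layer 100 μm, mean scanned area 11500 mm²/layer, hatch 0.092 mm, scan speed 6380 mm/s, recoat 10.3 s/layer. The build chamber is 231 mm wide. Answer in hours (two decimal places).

Layers = ⌈259/0.1⌉ = 2590.
Per-layer scan distance: 11500 / 0.092 → 125000 mm.
Laser time per layer: 125000 / 6380 → 19.5925 s.
Layer cycle = 19.5925 + 10.3 = 29.8925 s.
2590 layers × 29.8925 s/layer = 77421.575 s, i.e. 21.51 hours.

21.51 hours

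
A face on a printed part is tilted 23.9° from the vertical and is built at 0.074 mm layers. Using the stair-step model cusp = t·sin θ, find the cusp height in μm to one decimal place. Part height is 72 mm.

30.0 μm

sin(23.9°) = 0.4051, so cusp = 0.074 × 0.4051 = 0.029977 mm → 30.0 μm.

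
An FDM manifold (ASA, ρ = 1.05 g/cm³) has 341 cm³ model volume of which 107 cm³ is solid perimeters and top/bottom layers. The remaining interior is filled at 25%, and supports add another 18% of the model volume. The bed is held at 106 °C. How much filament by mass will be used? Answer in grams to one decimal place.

238.2 g

Volume inside the shell: 341 − 107 → 234 cm³.
Deposited infill: 0.25 × 234 → 58.5 cm³.
Support: 0.18 × 341 → 61.38 cm³.
Deposited volume = 107 + 58.5 + 61.38 = 226.88 cm³.
Mass = 226.88 × 1.05 = 238.224 g.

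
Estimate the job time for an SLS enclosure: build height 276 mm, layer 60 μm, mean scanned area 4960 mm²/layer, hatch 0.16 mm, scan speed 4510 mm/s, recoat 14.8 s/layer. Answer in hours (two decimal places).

Layers = ⌈276/0.06⌉ = 4600.
Scan path per layer = 4960 / 0.16, so 31000 mm.
Scan time per layer = 31000 / 4510 = 6.8736 s.
Layer cycle: 6.8736 + 14.8 → 21.6736 s.
4600 layers × 21.6736 s/layer = 99698.56 s, i.e. 27.69 hours.

27.69 hours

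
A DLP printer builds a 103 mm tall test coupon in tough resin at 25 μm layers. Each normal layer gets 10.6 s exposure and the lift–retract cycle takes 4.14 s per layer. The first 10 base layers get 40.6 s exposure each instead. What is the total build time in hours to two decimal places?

Layer count = ceil(103 / 0.025) = 4120.
Bottom layers = 10 × (40.6 + 4.14) = 447.4 s.
Regular layers = 4110 × (10.6 + 4.14), so 60581.4 s.
Total = 447.4 + 60581.4 = 61028.8 s = 16.95 hours.

16.95 hours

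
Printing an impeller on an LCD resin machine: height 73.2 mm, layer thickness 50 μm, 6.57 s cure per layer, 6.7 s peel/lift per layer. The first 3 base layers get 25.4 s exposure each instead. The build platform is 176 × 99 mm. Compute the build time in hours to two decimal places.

Layers = ⌈73.2/0.05⌉ = 1464.
Base layers = 3 × (25.4 + 6.7) = 96.3 s.
Remaining layers: 1461 × (6.57 + 6.7) → 19387.47 s.
Total = 96.3 + 19387.47 = 19483.77 s = 5.41 hours.

5.41 hours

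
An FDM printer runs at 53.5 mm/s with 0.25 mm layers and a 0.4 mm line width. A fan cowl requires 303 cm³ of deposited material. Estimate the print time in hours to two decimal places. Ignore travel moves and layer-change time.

15.73 hours

Bead cross-section = 0.25 × 0.4, so 0.1 mm².
Path length: 303000 mm³ / 0.1 mm² → 3030000 mm.
Extrusion time = 3030000 / 53.5, so 56635.5 s.
56635.5 s = 15.73 hours.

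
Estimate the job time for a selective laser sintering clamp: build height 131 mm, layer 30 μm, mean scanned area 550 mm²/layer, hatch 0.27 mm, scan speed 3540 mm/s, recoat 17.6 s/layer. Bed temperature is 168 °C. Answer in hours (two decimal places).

22.05 hours

Number of layers: 131 / 0.03 → 4367 (rounded up).
Hatch length per layer = 550 / 0.27, so 2037 mm.
Laser time per layer: 2037 / 3540 → 0.5754 s.
Time per layer = 0.5754 + 17.6 = 18.1754 s.
Build time = 4367 × 18.1754 = 79371.9718 s = 22.05 hours.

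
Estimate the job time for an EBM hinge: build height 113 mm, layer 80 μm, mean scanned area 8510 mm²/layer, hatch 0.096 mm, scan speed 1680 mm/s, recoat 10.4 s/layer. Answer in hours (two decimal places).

Number of layers: 113 / 0.08 → 1413 (rounded up).
Per-layer scan distance = 8510 / 0.096, so 88645.8 mm.
Per-layer scan time = 88645.8 / 1680 = 52.7654 s.
Per-layer time = 52.7654 + 10.4, so 63.1654 s.
1413 layers × 63.1654 s/layer = 89252.7102 s, i.e. 24.79 hours.

24.79 hours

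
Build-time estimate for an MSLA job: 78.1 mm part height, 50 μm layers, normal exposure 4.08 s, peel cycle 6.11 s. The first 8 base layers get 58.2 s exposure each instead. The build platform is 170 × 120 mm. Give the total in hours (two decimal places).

4.54 hours

Number of layers: 78.1 / 0.05 → 1562 (rounded up).
Base layers = 8 × (58.2 + 6.11) = 514.48 s.
Regular layers: 1554 × (4.08 + 6.11) → 15835.26 s.
Total = 514.48 + 15835.26 = 16349.74 s = 4.54 hours.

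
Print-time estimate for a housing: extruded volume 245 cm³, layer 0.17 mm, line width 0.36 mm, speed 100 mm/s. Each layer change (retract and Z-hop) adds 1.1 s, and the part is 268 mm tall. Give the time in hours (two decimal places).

11.60 hours

Line area = 0.17 × 0.36, so 0.0612 mm².
Toolpath length = 245 cm³ / 0.0612 mm² = 245000 / 0.0612 = 4003268 mm.
Print-move time = 4003268 / 100, so 40032.7 s.
Number of layers: 268 / 0.17 → 1577 (rounded up).
Layer-change overhead = 1577 × 1.1 = 1734.7 s.
Altogether 40032.7 + 1734.7 = 41767.4 s, i.e. 11.60 hours.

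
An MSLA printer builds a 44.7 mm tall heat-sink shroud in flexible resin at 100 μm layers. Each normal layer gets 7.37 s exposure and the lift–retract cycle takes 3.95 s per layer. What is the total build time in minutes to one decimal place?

Number of layers: 44.7 / 0.1 → 447 (rounded up).
Each layer takes: 7.37 + 3.95 → 11.32 s.
Total = 447 × 11.32 = 5060.04 s = 84.3 minutes.

84.3 minutes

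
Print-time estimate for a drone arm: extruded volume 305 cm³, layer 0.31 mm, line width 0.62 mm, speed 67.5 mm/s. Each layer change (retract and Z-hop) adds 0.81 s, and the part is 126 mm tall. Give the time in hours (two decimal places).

Line area: 0.31 × 0.62 → 0.1922 mm².
Total extruded path = 305000/0.1922 = 1586888.7 mm.
Print-move time: 1586888.7 / 67.5 → 23509.5 s.
Layers = ⌈126/0.31⌉ = 407.
Layer-change overhead = 407 × 0.81 = 329.67 s.
Altogether 23509.5 + 329.67 = 23839.17 s, i.e. 6.62 hours.

6.62 hours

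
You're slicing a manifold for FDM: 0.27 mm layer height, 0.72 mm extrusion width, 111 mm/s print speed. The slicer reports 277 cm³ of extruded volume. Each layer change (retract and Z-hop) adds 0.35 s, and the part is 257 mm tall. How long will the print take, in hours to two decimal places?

3.66 hours

Bead cross-section: 0.27 × 0.72 → 0.1944 mm².
Total extruded path = 277000/0.1944 = 1424897.1 mm.
Extrusion time: 1424897.1 / 111 → 12836.9 s.
Number of layers: 257 / 0.27 → 952 (rounded up).
Non-print overhead = 952 × 0.35 = 333.2 s.
Altogether 12836.9 + 333.2 = 13170.1 s, i.e. 3.66 hours.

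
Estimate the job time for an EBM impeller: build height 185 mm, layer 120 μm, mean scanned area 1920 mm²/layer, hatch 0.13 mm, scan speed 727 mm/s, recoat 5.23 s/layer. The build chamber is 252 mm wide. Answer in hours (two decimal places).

10.94 hours

Number of layers: 185 / 0.12 → 1542 (rounded up).
Per-layer scan distance: 1920 / 0.13 → 14769.2 mm.
Beam time per layer: 14769.2 / 727 → 20.3153 s.
Per-layer time = 20.3153 + 5.23, so 25.5453 s.
Build time = 1542 × 25.5453 = 39390.8526 s = 10.94 hours.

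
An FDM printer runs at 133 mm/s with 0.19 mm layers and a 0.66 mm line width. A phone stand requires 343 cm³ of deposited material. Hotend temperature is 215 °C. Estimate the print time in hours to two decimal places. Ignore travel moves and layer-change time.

5.71 hours

Extrusion cross-section = 0.19 × 0.66 = 0.1254 mm².
Path length: 343000 mm³ / 0.1254 mm² → 2735247.2 mm.
Time extruding = 2735247.2 / 133 = 20565.8 s.
20565.8 s = 5.71 hours.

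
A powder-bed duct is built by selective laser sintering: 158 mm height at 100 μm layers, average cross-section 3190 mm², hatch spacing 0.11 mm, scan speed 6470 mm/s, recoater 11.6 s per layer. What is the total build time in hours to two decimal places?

Layers = ⌈158/0.1⌉ = 1580.
Per-layer scan distance = 3190 / 0.11 = 29000 mm.
Scan time per layer = 29000 / 6470, so 4.4822 s.
Layer cycle = 4.4822 + 11.6 = 16.0822 s.
Total: 1580 × 16.0822 s = 25409.876 s → 7.06 hours.

7.06 hours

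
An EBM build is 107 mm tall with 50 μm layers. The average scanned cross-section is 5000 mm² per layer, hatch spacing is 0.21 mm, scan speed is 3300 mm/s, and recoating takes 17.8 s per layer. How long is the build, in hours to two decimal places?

Layer count = ceil(107 / 0.05) = 2140.
Hatch length per layer: 5000 / 0.21 → 23809.5 mm.
Scan time per layer = 23809.5 / 3300 = 7.215 s.
Layer cycle = 7.215 + 17.8, so 25.015 s.
Build time = 2140 × 25.015 = 53532.1 s = 14.87 hours.

14.87 hours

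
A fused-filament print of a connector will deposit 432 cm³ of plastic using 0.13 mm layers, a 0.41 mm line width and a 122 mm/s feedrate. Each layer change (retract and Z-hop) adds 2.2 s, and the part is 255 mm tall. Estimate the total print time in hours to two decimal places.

19.65 hours

Extrusion cross-section: 0.13 × 0.41 → 0.0533 mm².
Total extruded path = 432000/0.0533 = 8105065.7 mm.
Time extruding = 8105065.7 / 122, so 66435 s.
Layers = ⌈255/0.13⌉ = 1962.
Z-hop total: 1962 × 2.2 → 4316.4 s.
Altogether 66435 + 4316.4 = 70751.4 s, i.e. 19.65 hours.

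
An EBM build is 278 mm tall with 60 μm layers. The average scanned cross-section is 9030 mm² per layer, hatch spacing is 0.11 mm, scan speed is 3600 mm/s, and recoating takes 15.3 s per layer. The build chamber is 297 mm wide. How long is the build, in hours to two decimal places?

Number of layers: 278 / 0.06 → 4634 (rounded up).
Scan path per layer = 9030 / 0.11, so 82090.9 mm.
Scan time per layer = 82090.9 / 3600 = 22.803 s.
Time per layer = 22.803 + 15.3, so 38.103 s.
Total: 4634 × 38.103 s = 176569.302 s → 49.05 hours.

49.05 hours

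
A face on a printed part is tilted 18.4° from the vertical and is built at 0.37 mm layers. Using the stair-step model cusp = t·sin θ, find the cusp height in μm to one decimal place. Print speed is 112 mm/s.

116.8 μm

h_c = t·sin θ = 0.37 × 0.3156 = 0.116772 mm (116.8 μm).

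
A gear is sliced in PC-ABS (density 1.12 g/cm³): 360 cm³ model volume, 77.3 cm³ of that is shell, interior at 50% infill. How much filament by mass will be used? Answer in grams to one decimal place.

Interior volume: 360 − 77.3 → 282.7 cm³.
Deposited infill: 0.50 × 282.7 → 141.35 cm³.
Total extruded = 77.3 + 141.35, so 218.65 cm³.
Mass: 218.65 × 1.12 → 244.888 g.

244.9 g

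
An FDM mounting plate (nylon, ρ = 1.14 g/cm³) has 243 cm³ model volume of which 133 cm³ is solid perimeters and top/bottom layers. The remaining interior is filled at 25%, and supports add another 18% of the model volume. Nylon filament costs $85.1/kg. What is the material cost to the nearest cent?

Volume inside the shell = 243 − 133, so 110 cm³.
Infill deposited = 0.25 × 110, so 27.5 cm³.
Support = 0.18 × 243 = 43.74 cm³.
Deposited volume = 133 + 27.5 + 43.74 = 204.24 cm³.
Mass = 204.24 × 1.14, so 232.8336 g.
At $85.1/kg: 232.8336/1000 × 85.1 = $19.81.

$19.81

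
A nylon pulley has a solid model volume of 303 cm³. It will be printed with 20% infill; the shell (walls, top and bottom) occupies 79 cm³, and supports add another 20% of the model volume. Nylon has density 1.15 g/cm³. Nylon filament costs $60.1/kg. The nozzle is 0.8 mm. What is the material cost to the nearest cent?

Interior volume = 303 − 79, so 224 cm³.
Deposited infill = 0.20 × 224 = 44.8 cm³.
Support: 0.20 × 303 → 60.6 cm³.
Total extruded: 79 + 44.8 + 60.6 → 184.4 cm³.
Mass = 184.4 × 1.15, so 212.06 g.
At $60.1/kg: 212.06/1000 × 60.1 = $12.74.

$12.74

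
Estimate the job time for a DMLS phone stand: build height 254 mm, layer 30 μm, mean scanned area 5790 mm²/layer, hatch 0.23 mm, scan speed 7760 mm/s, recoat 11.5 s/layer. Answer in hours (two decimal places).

34.68 hours

Layer count = ceil(254 / 0.03) = 8467.
Per-layer scan distance = 5790 / 0.23, so 25173.9 mm.
Scan time per layer: 25173.9 / 7760 → 3.2441 s.
Layer cycle: 3.2441 + 11.5 → 14.7441 s.
Total: 8467 × 14.7441 s = 124838.2947 s → 34.68 hours.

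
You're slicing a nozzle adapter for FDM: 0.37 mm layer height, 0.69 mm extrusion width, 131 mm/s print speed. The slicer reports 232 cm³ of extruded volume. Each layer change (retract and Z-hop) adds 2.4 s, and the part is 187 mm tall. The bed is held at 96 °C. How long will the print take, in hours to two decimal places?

2.26 hours

Bead cross-section = 0.37 × 0.69, so 0.2553 mm².
Toolpath length = 232 cm³ / 0.2553 mm² = 232000 / 0.2553 = 908734.8 mm.
Print-move time: 908734.8 / 131 → 6936.9 s.
Number of layers: 187 / 0.37 → 506 (rounded up).
Layer-change overhead: 506 × 2.4 → 1214.4 s.
Altogether 6936.9 + 1214.4 = 8151.3 s, i.e. 2.26 hours.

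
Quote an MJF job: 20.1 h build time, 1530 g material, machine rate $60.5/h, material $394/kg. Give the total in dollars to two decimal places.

Time charge = 60.5 × 20.1, so $1216.05.
Material charge = 394 × 1530/1000, so $602.82.
Total = 1216.05 + 602.82 = $1818.87.

$1818.87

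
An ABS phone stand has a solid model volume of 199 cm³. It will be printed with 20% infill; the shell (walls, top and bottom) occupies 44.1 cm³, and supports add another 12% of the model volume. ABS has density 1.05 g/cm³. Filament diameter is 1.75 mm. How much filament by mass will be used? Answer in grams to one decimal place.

Interior volume: 199 − 44.1 → 154.9 cm³.
Infill deposited = 0.20 × 154.9 = 30.98 cm³.
Support: 0.12 × 199 → 23.88 cm³.
Total printed volume = 44.1 + 30.98 + 23.88 = 98.96 cm³.
Mass: 98.96 × 1.05 → 103.908 g.

103.9 g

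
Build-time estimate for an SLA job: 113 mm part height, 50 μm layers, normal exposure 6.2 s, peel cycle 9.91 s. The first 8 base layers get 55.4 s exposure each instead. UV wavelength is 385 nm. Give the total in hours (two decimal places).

10.22 hours

Layers = ⌈113/0.05⌉ = 2260.
Burn-in layers = 8 × (55.4 + 9.91) = 522.48 s.
Regular layers = 2252 × (6.2 + 9.91) = 36279.72 s.
Sum: 522.48 + 36279.72 = 36802.2 s → 10.22 hours.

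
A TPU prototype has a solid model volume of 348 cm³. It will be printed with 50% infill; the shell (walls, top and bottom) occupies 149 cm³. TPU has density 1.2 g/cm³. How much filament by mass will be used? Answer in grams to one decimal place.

Volume inside the shell: 348 − 149 → 199 cm³.
Infill deposited = 0.50 × 199 = 99.5 cm³.
Total extruded: 149 + 99.5 → 248.5 cm³.
Mass = 248.5 × 1.2, so 298.2 g.

298.2 g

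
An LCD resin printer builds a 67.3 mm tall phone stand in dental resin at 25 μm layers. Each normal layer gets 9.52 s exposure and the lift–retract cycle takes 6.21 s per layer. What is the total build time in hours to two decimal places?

11.76 hours

Layers = ⌈67.3/0.025⌉ = 2692.
Each layer takes = 9.52 + 6.21, so 15.73 s.
Total = 2692 × 15.73 = 42345.16 s = 11.76 hours.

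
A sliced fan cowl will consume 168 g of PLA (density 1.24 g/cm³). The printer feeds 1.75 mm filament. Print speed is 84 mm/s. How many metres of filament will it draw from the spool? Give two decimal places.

56.33 m

Extruded volume: 168/1.24 = 135.4839 cm³ (135483.9 mm³).
Cross-section of 1.75 mm filament: π·(1.75/2)² = 2.4053 mm².
L = V/A = 135483.9/2.4053 = 56327.24 mm → 56.33 m.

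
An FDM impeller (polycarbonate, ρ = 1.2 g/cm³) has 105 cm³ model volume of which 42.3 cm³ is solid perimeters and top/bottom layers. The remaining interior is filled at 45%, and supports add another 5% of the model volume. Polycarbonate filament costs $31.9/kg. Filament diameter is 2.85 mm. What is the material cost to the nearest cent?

$2.90

Volume inside the shell: 105 − 42.3 → 62.7 cm³.
Infill volume = 0.45 × 62.7, so 28.215 cm³.
Support = 0.05 × 105, so 5.25 cm³.
Total printed volume: 42.3 + 28.215 + 5.25 → 75.765 cm³.
Mass = 75.765 × 1.2, so 90.918 g.
At $31.9/kg: 90.918/1000 × 31.9 = $2.90.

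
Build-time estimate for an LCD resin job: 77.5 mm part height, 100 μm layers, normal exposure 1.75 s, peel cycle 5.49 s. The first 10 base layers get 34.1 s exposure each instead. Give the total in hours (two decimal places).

1.65 hours

Layers = ⌈77.5/0.1⌉ = 775.
Burn-in layers: 10 × (34.1 + 5.49) → 395.9 s.
Regular layers = 765 × (1.75 + 5.49), so 5538.6 s.
Sum: 395.9 + 5538.6 = 5934.5 s → 1.65 hours.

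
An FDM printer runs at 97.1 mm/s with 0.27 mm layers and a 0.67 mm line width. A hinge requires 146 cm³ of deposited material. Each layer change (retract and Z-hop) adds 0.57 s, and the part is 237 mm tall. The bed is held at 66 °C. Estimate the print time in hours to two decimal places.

2.45 hours

Bead cross-section = 0.27 × 0.67 = 0.1809 mm².
Total extruded path = 146000/0.1809 = 807075.7 mm.
Time extruding = 807075.7 / 97.1 = 8311.8 s.
Layer count = ceil(237 / 0.27) = 878.
Z-hop total = 878 × 0.57 = 500.46 s.
Altogether 8311.8 + 500.46 = 8812.26 s, i.e. 2.45 hours.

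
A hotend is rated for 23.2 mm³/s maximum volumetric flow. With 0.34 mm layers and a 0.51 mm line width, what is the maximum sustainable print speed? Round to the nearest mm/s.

134 mm/s

A = 0.34 × 0.51 = 0.1734 mm².
Max speed = 23.2 / 0.1734 = 133.79 ≈ 134 mm/s.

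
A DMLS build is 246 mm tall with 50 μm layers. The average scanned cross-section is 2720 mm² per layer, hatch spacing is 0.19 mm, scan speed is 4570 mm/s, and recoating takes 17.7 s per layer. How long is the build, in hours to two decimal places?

28.47 hours

Layer count = ceil(246 / 0.05) = 4920.
Scan path per layer = 2720 / 0.19 = 14315.8 mm.
Scan time per layer = 14315.8 / 4570, so 3.1326 s.
Time per layer: 3.1326 + 17.7 → 20.8326 s.
Total: 4920 × 20.8326 s = 102496.392 s → 28.47 hours.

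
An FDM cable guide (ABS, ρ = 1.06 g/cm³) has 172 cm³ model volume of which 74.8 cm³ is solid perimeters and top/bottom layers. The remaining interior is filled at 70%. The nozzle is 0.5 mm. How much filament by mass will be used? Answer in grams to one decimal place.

151.4 g

Interior volume = 172 − 74.8, so 97.2 cm³.
Deposited infill: 0.70 × 97.2 → 68.04 cm³.
Deposited volume = 74.8 + 68.04, so 142.84 cm³.
Mass = 142.84 × 1.06 = 151.4104 g.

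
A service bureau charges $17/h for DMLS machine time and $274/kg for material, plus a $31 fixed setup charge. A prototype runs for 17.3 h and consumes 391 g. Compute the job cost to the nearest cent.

$432.23

Machine cost: 17 × 17.3 → $294.10.
Material charge = 274 × 391/1000 = $107.134.
Total = 294.10 + 107.134 + 31 = 432.234 ≈ $432.23.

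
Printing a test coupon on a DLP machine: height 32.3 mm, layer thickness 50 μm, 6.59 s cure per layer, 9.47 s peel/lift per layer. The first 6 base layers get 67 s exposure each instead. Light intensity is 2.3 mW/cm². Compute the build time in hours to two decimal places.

2.98 hours

Layer count = ceil(32.3 / 0.05) = 646.
Base layers: 6 × (67 + 9.47) → 458.82 s.
Normal layers = 640 × (6.59 + 9.47) = 10278.4 s.
Sum: 458.82 + 10278.4 = 10737.22 s → 2.98 hours.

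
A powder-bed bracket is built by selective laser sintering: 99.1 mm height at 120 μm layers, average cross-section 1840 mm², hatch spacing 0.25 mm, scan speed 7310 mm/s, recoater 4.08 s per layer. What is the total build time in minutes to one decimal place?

70.0 minutes

Number of layers: 99.1 / 0.12 → 826 (rounded up).
Per-layer scan distance = 1840 / 0.25, so 7360 mm.
Per-layer scan time: 7360 / 7310 → 1.0068 s.
Layer cycle = 1.0068 + 4.08, so 5.0868 s.
826 layers × 5.0868 s/layer = 4201.6968 s, i.e. 70.0 minutes.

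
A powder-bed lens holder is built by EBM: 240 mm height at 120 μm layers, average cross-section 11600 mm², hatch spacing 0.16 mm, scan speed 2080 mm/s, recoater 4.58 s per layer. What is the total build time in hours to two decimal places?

Number of layers: 240 / 0.12 → 2000 (rounded up).
Hatch length per layer = 11600 / 0.16, so 72500 mm.
Scan time per layer = 72500 / 2080 = 34.8558 s.
Layer cycle: 34.8558 + 4.58 → 39.4358 s.
Total: 2000 × 39.4358 s = 78871.6 s → 21.91 hours.

21.91 hours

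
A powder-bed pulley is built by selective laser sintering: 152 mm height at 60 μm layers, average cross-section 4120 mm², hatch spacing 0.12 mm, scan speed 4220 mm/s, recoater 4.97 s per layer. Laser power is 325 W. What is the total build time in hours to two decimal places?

Number of layers: 152 / 0.06 → 2534 (rounded up).
Hatch length per layer: 4120 / 0.12 → 34333.3 mm.
Laser time per layer = 34333.3 / 4220 = 8.1359 s.
Time per layer = 8.1359 + 4.97 = 13.1059 s.
Build time = 2534 × 13.1059 = 33210.3506 s = 9.23 hours.

9.23 hours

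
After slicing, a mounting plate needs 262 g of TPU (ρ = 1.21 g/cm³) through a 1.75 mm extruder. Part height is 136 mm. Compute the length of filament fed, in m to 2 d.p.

Extruded volume: 262/1.21 = 216.5289 cm³ (216528.9 mm³).
Filament cross-section = π × (1.75/2)² = 2.4053 mm².
Length = 216528.9 / 2.4053 = 90021.58 mm = 90.02 m.

90.02 m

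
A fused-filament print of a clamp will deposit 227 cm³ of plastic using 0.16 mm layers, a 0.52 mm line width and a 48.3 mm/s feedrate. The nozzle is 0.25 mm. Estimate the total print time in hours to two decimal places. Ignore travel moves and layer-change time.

15.69 hours

Bead cross-section: 0.16 × 0.52 → 0.0832 mm².
Path length: 227000 mm³ / 0.0832 mm² → 2728365.4 mm.
Time extruding = 2728365.4 / 48.3, so 56487.9 s.
Converting: 56487.9 s = 15.69 hours.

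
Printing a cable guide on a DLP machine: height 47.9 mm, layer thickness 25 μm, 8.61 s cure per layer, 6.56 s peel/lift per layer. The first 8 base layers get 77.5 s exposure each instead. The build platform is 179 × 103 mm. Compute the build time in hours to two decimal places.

8.23 hours

Layer count = ceil(47.9 / 0.025) = 1916.
Base layers = 8 × (77.5 + 6.56) = 672.48 s.
Remaining layers: 1908 × (8.61 + 6.56) → 28944.36 s.
Total = 672.48 + 28944.36 = 29616.84 s = 8.23 hours.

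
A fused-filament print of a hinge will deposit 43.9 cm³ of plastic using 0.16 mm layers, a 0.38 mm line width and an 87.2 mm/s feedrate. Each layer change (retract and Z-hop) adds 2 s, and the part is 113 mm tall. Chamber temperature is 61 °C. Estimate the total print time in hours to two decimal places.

2.69 hours

Bead cross-section = 0.16 × 0.38, so 0.0608 mm².
Toolpath length = 43.9 cm³ / 0.0608 mm² = 43900 / 0.0608 = 722039.5 mm.
Print-move time: 722039.5 / 87.2 → 8280.3 s.
Number of layers: 113 / 0.16 → 707 (rounded up).
Z-hop total: 707 × 2 → 1414 s.
Total = 8280.3 + 1414 = 9694.3 s = 2.69 hours.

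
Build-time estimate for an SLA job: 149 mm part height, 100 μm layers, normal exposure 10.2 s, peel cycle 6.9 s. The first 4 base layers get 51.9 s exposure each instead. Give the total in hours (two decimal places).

7.12 hours

Layers = ⌈149/0.1⌉ = 1490.
Base layers = 4 × (51.9 + 6.9), so 235.2 s.
Normal layers = 1486 × (10.2 + 6.9), so 25410.6 s.
Sum: 235.2 + 25410.6 = 25645.8 s → 7.12 hours.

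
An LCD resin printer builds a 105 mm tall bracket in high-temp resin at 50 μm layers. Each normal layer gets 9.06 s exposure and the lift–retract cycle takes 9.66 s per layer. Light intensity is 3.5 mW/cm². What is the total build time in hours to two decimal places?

10.92 hours

Layer count = ceil(105 / 0.05) = 2100.
Each layer takes = 9.06 + 9.66, so 18.72 s.
Build time: 2100 × 18.72 s = 39312 s, i.e. 10.92 hours.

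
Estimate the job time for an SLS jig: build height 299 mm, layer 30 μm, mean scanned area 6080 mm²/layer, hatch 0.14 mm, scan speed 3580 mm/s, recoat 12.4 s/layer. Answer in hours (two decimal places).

67.92 hours

Number of layers: 299 / 0.03 → 9967 (rounded up).
Hatch length per layer = 6080 / 0.14 = 43428.6 mm.
Scan time per layer = 43428.6 / 3580, so 12.1309 s.
Layer cycle = 12.1309 + 12.4, so 24.5309 s.
Build time = 9967 × 24.5309 = 244499.4803 s = 67.92 hours.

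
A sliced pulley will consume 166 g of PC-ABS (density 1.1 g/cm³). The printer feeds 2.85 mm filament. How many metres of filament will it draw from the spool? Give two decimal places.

Extruded volume: 166/1.1 = 150.9091 cm³ (150909.1 mm³).
Cross-section of 2.85 mm filament: π·(2.85/2)² = 6.3794 mm².
Length = 150909.1 / 6.3794 = 23655.69 mm = 23.66 m.

23.66 m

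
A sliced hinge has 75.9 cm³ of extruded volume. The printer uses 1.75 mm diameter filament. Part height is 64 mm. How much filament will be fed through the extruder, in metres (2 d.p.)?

31.56 m

Cross-section of 1.75 mm filament: π·(1.75/2)² = 2.4053 mm².
Length = 75.9 cm³ / 2.4053 mm² = 75900 / 2.4053 = 31555.32 mm = 31.56 m.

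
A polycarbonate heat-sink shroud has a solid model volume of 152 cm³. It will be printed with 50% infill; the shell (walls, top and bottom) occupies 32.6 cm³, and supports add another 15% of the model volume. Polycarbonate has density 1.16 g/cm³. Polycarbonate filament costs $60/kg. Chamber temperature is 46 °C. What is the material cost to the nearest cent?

Infill region: 152 − 32.6 → 119.4 cm³.
Infill deposited: 0.50 × 119.4 → 59.7 cm³.
Support = 0.15 × 152 = 22.8 cm³.
Deposited volume: 32.6 + 59.7 + 22.8 → 115.1 cm³.
Mass = 115.1 × 1.16 = 133.516 g.
Cost = 133.516 g / 1000 × $60/kg = $8.01.

$8.01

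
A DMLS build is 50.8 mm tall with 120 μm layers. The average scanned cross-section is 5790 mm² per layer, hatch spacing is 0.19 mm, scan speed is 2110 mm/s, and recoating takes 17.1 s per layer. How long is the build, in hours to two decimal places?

3.72 hours

Number of layers: 50.8 / 0.12 → 424 (rounded up).
Scan path per layer = 5790 / 0.19 = 30473.7 mm.
Laser time per layer: 30473.7 / 2110 → 14.4425 s.
Layer cycle = 14.4425 + 17.1, so 31.5425 s.
Build time = 424 × 31.5425 = 13374.02 s = 3.72 hours.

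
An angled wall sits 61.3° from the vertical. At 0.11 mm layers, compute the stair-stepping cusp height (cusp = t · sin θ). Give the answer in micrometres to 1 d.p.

Cusp = layer height × sin(61.3°) = 0.11 × 0.8771 = 0.096481 mm = 96.5 μm.

96.5 μm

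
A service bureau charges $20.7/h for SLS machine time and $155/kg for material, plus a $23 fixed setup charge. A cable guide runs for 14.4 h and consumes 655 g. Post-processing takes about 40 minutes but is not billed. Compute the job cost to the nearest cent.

$422.61

Time charge = 20.7 × 14.4, so $298.08.
Material charge = 155 × 655/1000, so $101.525.
Total = 298.08 + 101.525 + 23 = 422.605 ≈ $422.61.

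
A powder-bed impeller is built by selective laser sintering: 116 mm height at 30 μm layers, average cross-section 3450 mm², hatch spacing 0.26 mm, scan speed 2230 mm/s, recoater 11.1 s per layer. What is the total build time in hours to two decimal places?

Number of layers: 116 / 0.03 → 3867 (rounded up).
Scan path per layer = 3450 / 0.26 = 13269.2 mm.
Per-layer scan time = 13269.2 / 2230, so 5.9503 s.
Per-layer time = 5.9503 + 11.1, so 17.0503 s.
Build time = 3867 × 17.0503 = 65933.5101 s = 18.31 hours.

18.31 hours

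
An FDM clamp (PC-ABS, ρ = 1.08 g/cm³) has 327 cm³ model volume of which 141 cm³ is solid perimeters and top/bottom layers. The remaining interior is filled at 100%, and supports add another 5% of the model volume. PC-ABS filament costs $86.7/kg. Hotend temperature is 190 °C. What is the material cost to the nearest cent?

Interior volume: 327 − 141 → 186 cm³.
Infill deposited: 1.00 × 186 → 186 cm³.
Support = 0.05 × 327, so 16.35 cm³.
Total extruded = 141 + 186 + 16.35, so 343.35 cm³.
Mass = 343.35 × 1.08, so 370.818 g.
At $86.7/kg: 370.818/1000 × 86.7 = $32.15.

$32.15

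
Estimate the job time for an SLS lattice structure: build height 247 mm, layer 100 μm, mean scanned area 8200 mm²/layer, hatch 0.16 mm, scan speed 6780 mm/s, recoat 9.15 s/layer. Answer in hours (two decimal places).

11.46 hours

Layers = ⌈247/0.1⌉ = 2470.
Hatch length per layer: 8200 / 0.16 → 51250 mm.
Laser time per layer = 51250 / 6780 = 7.559 s.
Layer cycle = 7.559 + 9.15 = 16.709 s.
Build time = 2470 × 16.709 = 41271.23 s = 11.46 hours.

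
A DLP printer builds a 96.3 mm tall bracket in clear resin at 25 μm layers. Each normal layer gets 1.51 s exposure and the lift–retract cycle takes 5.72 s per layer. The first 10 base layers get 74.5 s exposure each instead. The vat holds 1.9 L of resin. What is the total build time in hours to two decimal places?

7.94 hours

Layer count = ceil(96.3 / 0.025) = 3852.
Base layers = 10 × (74.5 + 5.72), so 802.2 s.
Remaining layers = 3842 × (1.51 + 5.72) = 27777.66 s.
Sum: 802.2 + 27777.66 = 28579.86 s → 7.94 hours.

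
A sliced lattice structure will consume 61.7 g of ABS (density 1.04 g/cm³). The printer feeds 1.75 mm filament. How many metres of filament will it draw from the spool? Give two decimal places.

24.67 m

Volume = 61.7 g / 1.04 g·cm⁻³ = 59.3269 cm³ = 59326.9 mm³.
Filament cross-section = π × (1.75/2)² = 2.4053 mm².
Length = 59326.9 / 2.4053 = 24665.07 mm = 24.67 m.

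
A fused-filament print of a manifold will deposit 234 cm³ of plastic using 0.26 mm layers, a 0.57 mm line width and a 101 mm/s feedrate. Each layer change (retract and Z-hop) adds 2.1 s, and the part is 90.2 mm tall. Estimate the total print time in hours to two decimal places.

Line area: 0.26 × 0.57 → 0.1482 mm².
Path length: 234000 mm³ / 0.1482 mm² → 1578947.4 mm.
Extrusion time: 1578947.4 / 101 → 15633.1 s.
Layers = ⌈90.2/0.26⌉ = 347.
Non-print overhead = 347 × 2.1 = 728.7 s.
Altogether 15633.1 + 728.7 = 16361.8 s, i.e. 4.54 hours.

4.54 hours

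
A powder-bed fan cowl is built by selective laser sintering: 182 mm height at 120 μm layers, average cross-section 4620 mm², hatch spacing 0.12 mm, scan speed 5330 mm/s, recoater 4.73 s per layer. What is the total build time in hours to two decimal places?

Number of layers: 182 / 0.12 → 1517 (rounded up).
Scan path per layer = 4620 / 0.12, so 38500 mm.
Per-layer scan time = 38500 / 5330 = 7.2233 s.
Per-layer time = 7.2233 + 4.73, so 11.9533 s.
1517 layers × 11.9533 s/layer = 18133.1561 s, i.e. 5.04 hours.

5.04 hours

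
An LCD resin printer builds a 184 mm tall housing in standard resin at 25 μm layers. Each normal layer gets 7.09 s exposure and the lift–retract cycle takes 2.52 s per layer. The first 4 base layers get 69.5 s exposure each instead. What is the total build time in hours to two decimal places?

19.72 hours

Layers = ⌈184/0.025⌉ = 7360.
Base layers: 4 × (69.5 + 2.52) → 288.08 s.
Normal layers = 7356 × (7.09 + 2.52), so 70691.16 s.
Sum: 288.08 + 70691.16 = 70979.24 s → 19.72 hours.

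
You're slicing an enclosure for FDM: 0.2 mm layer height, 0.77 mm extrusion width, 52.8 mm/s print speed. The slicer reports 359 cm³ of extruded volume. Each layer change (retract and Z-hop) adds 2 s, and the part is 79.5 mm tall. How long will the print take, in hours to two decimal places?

12.49 hours

Line area = 0.2 × 0.77 = 0.154 mm².
Total extruded path = 359000/0.154 = 2331168.8 mm.
Time extruding = 2331168.8 / 52.8 = 44150.9 s.
Number of layers: 79.5 / 0.2 → 398 (rounded up).
Non-print overhead = 398 × 2 = 796 s.
Total = 44150.9 + 796 = 44946.9 s = 12.49 hours.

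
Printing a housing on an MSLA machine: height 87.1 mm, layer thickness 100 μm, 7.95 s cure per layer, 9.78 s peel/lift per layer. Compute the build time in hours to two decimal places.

4.29 hours

Number of layers: 87.1 / 0.1 → 871 (rounded up).
Per-layer time = 7.95 + 9.78, so 17.73 s.
Build time: 871 × 17.73 s = 15442.83 s, i.e. 4.29 hours.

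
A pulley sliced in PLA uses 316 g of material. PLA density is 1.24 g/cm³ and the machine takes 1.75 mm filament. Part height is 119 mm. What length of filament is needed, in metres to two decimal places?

105.95 m

Volume = 316 g / 1.24 g·cm⁻³ = 254.8387 cm³ = 254838.7 mm³.
Filament cross-section = π × (1.75/2)² = 2.4053 mm².
L = V/A = 254838.7/2.4053 = 105948.82 mm → 105.95 m.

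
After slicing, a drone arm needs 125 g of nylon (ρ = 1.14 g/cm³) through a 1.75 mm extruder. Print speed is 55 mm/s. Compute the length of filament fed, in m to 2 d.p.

Extruded volume: 125/1.14 = 109.6491 cm³ (109649.1 mm³).
A = π r² = π × 0.875² = 2.4053 mm².
Length = 109649.1 / 2.4053 = 45586.45 mm = 45.59 m.

45.59 m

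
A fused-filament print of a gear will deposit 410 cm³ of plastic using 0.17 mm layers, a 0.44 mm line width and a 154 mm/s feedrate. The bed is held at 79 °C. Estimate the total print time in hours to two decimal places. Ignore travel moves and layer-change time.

9.89 hours

Bead cross-section = 0.17 × 0.44 = 0.0748 mm².
Path length: 410000 mm³ / 0.0748 mm² → 5481283.4 mm.
Extrusion time = 5481283.4 / 154, so 35592.7 s.
That's 35592.7 s → 9.89 hours.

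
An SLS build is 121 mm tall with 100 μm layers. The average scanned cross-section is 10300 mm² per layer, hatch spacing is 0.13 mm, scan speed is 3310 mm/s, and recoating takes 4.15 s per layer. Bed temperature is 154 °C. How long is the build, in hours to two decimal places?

9.44 hours

Number of layers: 121 / 0.1 → 1210 (rounded up).
Scan path per layer: 10300 / 0.13 → 79230.8 mm.
Per-layer scan time = 79230.8 / 3310 = 23.9368 s.
Layer cycle = 23.9368 + 4.15, so 28.0868 s.
Build time = 1210 × 28.0868 = 33985.028 s = 9.44 hours.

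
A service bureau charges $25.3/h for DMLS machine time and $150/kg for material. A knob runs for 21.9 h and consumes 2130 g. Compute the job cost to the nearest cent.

Time charge = 25.3 × 21.9, so $554.07.
Material cost = 150 × 2130/1000 = $319.50.
Total = 554.07 + 319.50 = $873.57.

$873.57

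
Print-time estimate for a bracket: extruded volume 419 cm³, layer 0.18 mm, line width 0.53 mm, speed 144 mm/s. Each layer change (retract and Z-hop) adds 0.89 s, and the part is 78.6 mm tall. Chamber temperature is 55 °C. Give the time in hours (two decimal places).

Bead cross-section = 0.18 × 0.53, so 0.0954 mm².
Path length: 419000 mm³ / 0.0954 mm² → 4392033.5 mm.
Time extruding: 4392033.5 / 144 → 30500.2 s.
Layer count = ceil(78.6 / 0.18) = 437.
Layer-change overhead: 437 × 0.89 → 388.93 s.
Total = 30500.2 + 388.93 = 30889.13 s = 8.58 hours.

8.58 hours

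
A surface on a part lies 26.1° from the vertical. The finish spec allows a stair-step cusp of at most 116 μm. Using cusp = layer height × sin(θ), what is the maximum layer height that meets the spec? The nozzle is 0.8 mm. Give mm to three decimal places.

0.264 mm

Layer height = cusp / sin(26.1°) = 0.116 / 0.4399 = 0.264 mm.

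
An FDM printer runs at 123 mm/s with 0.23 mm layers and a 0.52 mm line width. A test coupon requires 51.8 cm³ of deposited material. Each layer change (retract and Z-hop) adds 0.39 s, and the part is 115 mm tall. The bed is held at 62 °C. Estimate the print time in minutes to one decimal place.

Extrusion cross-section = 0.23 × 0.52 = 0.1196 mm².
Path length: 51800 mm³ / 0.1196 mm² → 433110.4 mm.
Print-move time = 433110.4 / 123, so 3521.2 s.
Layers = ⌈115/0.23⌉ = 500.
Z-hop total = 500 × 0.39 = 195 s.
Altogether 3521.2 + 195 = 3716.2 s, i.e. 61.9 minutes.

61.9 minutes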